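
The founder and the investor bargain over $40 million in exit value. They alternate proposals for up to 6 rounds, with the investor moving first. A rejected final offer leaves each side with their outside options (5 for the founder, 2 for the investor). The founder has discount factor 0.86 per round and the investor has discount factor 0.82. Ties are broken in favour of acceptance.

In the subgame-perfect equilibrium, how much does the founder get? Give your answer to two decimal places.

Round 6 (the founder proposes): the investor gets 2 if talks fail, so the founder offers 2 and keeps 38.
Round 5 (the investor proposes): the founder can get 38 next round, worth 0.86 × 38 = 32.68 now; the investor offers that and keeps 7.32.
Round 4 (the founder proposes): the investor can get 7.32 next round, worth 0.82 × 7.32 = 6.0024 now. The founder offers 6.0024 and keeps 40 − 6.0024 = 33.9976.
Round 3 (the investor proposes): the founder can get 33.9976 next round, worth 0.86 × 33.9976 = 29.237936 now, so the investor offers 29.237936, keeping 10.762064.
Round 2 (the founder proposes): the investor can get 10.762064 next round, worth 0.82 × 10.762064 = 8.82489248 now, so the founder offers 8.82489248, keeping 31.17510752.
Round 1 (the investor proposes): the founder can get 31.17510752 next round, worth 0.86 × 31.17510752 = 26.8105924672 now. The investor offers 26.8105924672 and keeps 40 − 26.8105924672 = 13.1894075328.

26.81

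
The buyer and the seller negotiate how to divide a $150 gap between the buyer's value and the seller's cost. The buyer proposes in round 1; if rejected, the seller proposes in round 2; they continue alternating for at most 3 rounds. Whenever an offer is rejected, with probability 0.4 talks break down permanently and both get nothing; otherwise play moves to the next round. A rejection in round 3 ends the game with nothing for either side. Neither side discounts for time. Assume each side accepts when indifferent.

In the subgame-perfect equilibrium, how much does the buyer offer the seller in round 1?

36

Round 3 (the buyer proposes): rejection yields 0 for the seller; the buyer offers 0 and keeps 150.
Round 2 (the seller proposes): rejecting gives the buyer an expected 0.6 × 150 = 90; the seller offers that and keeps 60.
Round 1 (the buyer proposes): rejecting gives the seller an expected 0.6 × 60 = 36, so the buyer offers 36, keeping 114.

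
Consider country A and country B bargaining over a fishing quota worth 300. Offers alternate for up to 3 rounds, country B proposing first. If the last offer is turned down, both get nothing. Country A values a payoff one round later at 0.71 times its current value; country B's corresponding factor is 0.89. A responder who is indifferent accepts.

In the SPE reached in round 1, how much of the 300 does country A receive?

Round 3 (country B proposes): rejection yields 0 for country A; country B offers 0 and keeps 300.
Round 2 (country A proposes): country B can get 300 next round, worth 0.89 × 300 = 267 now. Country A offers 267 and keeps 300 − 267 = 33.
Round 1 (country B proposes): country A can get 33 next round, worth 0.71 × 33 = 23.43 now. Country B offers 23.43 and keeps 300 − 23.43 = 276.57.

23.43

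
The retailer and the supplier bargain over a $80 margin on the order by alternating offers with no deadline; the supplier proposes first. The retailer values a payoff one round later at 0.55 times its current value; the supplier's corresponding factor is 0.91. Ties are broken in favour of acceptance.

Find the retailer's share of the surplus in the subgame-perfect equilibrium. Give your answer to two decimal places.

When the supplier proposes, the retailer accepts any offer worth at least 0.55 times what the retailer would get by proposing next round; and vice versa.
This gives x = 80 − 0.55y and y = 80 − 0.91x, where x and y are each side's share when it proposes.
Hence (1 − 0.55·0.91)x = 80(1 − 0.55), i.e. 0.4995·x = 36.
x ≈ 72.0721; the retailer's share is 80 − x ≈ 7.9279.

7.93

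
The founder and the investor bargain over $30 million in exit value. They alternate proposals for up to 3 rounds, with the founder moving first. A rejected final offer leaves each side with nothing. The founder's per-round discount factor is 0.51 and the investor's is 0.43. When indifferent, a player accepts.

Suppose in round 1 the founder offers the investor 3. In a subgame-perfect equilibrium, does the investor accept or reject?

Reject

Round 3 (the founder proposes): rejection yields 0 for the investor; the founder offers 0 and keeps 30.
Round 2 (the investor proposes): the founder can get 30 next round, worth 0.51 × 30 = 15.3 now. The investor offers 15.3 and keeps 30 − 15.3 = 14.7.
So by rejecting in round 1, the investor gets 14.7 next round, worth 0.43 × 14.7 = 6.321 now.
Offer 3 < 6.321, so the investor rejects.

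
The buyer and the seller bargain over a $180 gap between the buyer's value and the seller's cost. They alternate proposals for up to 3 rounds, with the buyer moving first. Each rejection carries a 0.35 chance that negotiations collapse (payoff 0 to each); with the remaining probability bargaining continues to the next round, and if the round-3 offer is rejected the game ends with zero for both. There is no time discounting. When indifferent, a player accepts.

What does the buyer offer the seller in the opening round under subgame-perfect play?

40.95

Round 3 (the buyer proposes): rejection yields 0 for the seller; the buyer offers 0 and keeps 180.
Round 2 (the seller proposes): rejecting gives the buyer an expected 0.65 × 180 = 117. The seller offers 117 and keeps 180 − 117 = 63.
Round 1 (the buyer proposes): rejecting gives the seller an expected 0.65 × 63 = 40.95; the buyer offers that and keeps 139.05.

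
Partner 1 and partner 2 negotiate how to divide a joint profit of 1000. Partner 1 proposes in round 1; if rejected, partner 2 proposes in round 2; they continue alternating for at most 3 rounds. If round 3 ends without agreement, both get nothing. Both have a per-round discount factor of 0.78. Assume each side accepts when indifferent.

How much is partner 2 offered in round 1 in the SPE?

Round 3 (partner 1 proposes): partner 2 will accept anything ≥ 0, so partner 1 offers 0 and keeps 1000.
Round 2 (partner 2 proposes): partner 1 can get 1000 next round, worth 0.78 × 1000 = 780 now; partner 2 offers that and keeps 220.
Round 1 (partner 1 proposes): partner 2 can get 220 next round, worth 0.78 × 220 = 171.6 now. Partner 1 offers 171.6 and keeps 1000 − 171.6 = 828.4.

171.6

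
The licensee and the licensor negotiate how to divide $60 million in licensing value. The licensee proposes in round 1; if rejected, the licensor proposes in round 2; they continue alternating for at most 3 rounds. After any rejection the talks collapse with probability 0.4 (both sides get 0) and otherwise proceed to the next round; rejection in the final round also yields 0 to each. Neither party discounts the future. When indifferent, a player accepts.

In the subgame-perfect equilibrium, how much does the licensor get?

14.4

Round 3 (the licensee proposes): the licensor will accept anything ≥ 0, so the licensee offers 0 and keeps 60.
Round 2 (the licensor proposes): rejecting gives the licensee an expected 0.6 × 60 = 36; the licensor offers that and keeps 24.
Round 1 (the licensee proposes): rejecting gives the licensor an expected 0.6 × 24 = 14.4. The licensee offers 14.4 and keeps 60 − 14.4 = 45.6.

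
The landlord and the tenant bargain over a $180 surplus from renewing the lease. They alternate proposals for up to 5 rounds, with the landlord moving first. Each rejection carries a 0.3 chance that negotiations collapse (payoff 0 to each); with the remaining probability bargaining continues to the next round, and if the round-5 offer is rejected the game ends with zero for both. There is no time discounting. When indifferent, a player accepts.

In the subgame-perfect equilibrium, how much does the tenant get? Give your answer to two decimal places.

56.32

Round 5 (the landlord proposes): the tenant will accept anything ≥ 0, so the landlord offers 0 and keeps 180.
Round 4 (the tenant proposes): rejecting gives the landlord an expected 0.7 × 180 = 126, so the tenant offers 126, keeping 54.
Round 3 (the landlord proposes): rejecting gives the tenant an expected 0.7 × 54 = 37.8, so the landlord offers 37.8, keeping 142.2.
Round 2 (the tenant proposes): rejecting gives the landlord an expected 0.7 × 142.2 = 99.54. The tenant offers 99.54 and keeps 180 − 99.54 = 80.46.
Round 1 (the landlord proposes): rejecting gives the tenant an expected 0.7 × 80.46 = 56.322, so the landlord offers 56.322, keeping 123.678.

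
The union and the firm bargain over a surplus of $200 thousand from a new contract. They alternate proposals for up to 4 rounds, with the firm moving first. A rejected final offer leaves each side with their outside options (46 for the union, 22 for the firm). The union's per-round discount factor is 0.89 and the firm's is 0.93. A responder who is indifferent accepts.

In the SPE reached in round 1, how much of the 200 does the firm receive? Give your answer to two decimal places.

Work backward from the last round.
Round 4 (the union proposes): the firm gets 22 if talks fail, so the union offers 22 and keeps 178.
Round 3 (the firm proposes): the union can get 178 next round, worth 0.89 × 178 = 158.42 now, so the firm offers 158.42, keeping 41.58.
Round 2 (the union proposes): the firm can get 41.58 next round, worth 0.93 × 41.58 = 38.6694 now; the union offers that and keeps 161.3306.
Round 1 (the firm proposes): the union can get 161.3306 next round, worth 0.89 × 161.3306 = 143.584234 now, so the firm offers 143.584234, keeping 56.415766.

56.42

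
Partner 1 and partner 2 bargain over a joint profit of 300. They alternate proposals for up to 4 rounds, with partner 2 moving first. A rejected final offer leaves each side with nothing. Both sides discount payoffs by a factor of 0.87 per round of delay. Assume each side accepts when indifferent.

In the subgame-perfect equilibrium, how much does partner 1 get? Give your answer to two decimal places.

Solve by backward induction from round 4.
Round 4 (partner 1 proposes): partner 2 will accept anything ≥ 0, so partner 1 offers 0 and keeps 300.
Round 3 (partner 2 proposes): partner 1 can get 300 next round, worth 0.87 × 300 = 261 now. Partner 2 offers 261 and keeps 300 − 261 = 39.
Round 2 (partner 1 proposes): partner 2 can get 39 next round, worth 0.87 × 39 = 33.93 now. Partner 1 offers 33.93 and keeps 300 − 33.93 = 266.07.
Round 1 (partner 2 proposes): partner 1 can get 266.07 next round, worth 0.87 × 266.07 = 231.4809 now, so partner 2 offers 231.4809, keeping 68.5191.

231.48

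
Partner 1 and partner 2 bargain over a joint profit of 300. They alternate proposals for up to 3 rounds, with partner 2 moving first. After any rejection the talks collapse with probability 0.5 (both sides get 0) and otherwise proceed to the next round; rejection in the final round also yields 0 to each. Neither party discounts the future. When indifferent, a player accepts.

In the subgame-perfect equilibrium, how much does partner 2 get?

225

Round 3 (partner 2 proposes): partner 1 will accept anything ≥ 0, so partner 2 offers 0 and keeps 300.
Round 2 (partner 1 proposes): rejecting gives partner 2 an expected 0.5 × 300 = 150; partner 1 offers that and keeps 150.
Round 1 (partner 2 proposes): rejecting gives partner 1 an expected 0.5 × 150 = 75. Partner 2 offers 75 and keeps 300 − 75 = 225.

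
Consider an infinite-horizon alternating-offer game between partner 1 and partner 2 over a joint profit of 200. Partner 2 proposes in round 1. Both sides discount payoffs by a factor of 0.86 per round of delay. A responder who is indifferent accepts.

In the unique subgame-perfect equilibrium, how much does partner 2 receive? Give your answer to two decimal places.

107.53

Let x be partner 2's share when partner 2 proposes and y be partner 1's share when partner 1 proposes.
Partner 1 accepts iff offered ≥ 0.86·y, so x = 200 − 0.86y. Symmetrically y = 200 − 0.86x.
Substituting: x = 200 − 0.86(200 − 0.86x), giving x(1 − 0.86·0.86) = 200(1 − 0.86).
So x = 200 × 0.14 / 0.2604 ≈ 107.5269, and partner 1 receives 200 − x ≈ 92.4731.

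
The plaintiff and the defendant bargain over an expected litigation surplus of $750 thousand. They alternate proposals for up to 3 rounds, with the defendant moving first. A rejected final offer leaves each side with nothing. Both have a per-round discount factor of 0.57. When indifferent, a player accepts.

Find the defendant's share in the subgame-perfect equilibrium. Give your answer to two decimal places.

Work backward from the last round.
Round 3 (the defendant proposes): the plaintiff will accept anything ≥ 0, so the defendant offers 0 and keeps 750.
Round 2 (the plaintiff proposes): the defendant can get 750 next round, worth 0.57 × 750 = 427.5 now. The plaintiff offers 427.5 and keeps 750 − 427.5 = 322.5.
Round 1 (the defendant proposes): the plaintiff can get 322.5 next round, worth 0.57 × 322.5 = 183.825 now. The defendant offers 183.825 and keeps 750 − 183.825 = 566.175.

566.18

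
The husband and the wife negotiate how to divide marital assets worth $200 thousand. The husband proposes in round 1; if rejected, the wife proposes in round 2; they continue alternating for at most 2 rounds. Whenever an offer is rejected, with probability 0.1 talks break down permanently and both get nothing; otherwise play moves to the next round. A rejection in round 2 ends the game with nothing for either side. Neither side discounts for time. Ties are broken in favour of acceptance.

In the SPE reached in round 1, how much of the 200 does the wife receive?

By backward induction:
Round 2 (the wife proposes): the husband will accept anything ≥ 0, so the wife offers 0 and keeps 200.
Round 1 (the husband proposes): rejecting gives the wife an expected 0.9 × 200 = 180, so the husband offers 180, keeping 20.

180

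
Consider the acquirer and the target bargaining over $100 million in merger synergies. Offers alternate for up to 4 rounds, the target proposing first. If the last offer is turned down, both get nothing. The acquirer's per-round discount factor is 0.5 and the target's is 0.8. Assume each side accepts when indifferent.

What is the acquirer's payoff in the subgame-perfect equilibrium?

By backward induction:
Round 4 (the acquirer proposes): the target will accept anything ≥ 0, so the acquirer offers 0 and keeps 100.
Round 3 (the target proposes): the acquirer can get 100 next round, worth 0.5 × 100 = 50 now; the target offers that and keeps 50.
Round 2 (the acquirer proposes): the target can get 50 next round, worth 0.8 × 50 = 40 now, so the acquirer offers 40, keeping 60.
Round 1 (the target proposes): the acquirer can get 60 next round, worth 0.5 × 60 = 30 now, so the target offers 30, keeping 70.

30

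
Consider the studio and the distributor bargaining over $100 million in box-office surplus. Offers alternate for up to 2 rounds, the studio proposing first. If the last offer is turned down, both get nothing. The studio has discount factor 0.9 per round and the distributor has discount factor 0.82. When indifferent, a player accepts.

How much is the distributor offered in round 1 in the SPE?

82

Round 2 (the distributor proposes): the studio will accept anything ≥ 0, so the distributor offers 0 and keeps 100.
Round 1 (the studio proposes): the distributor can get 100 next round, worth 0.82 × 100 = 82 now, so the studio offers 82, keeping 18.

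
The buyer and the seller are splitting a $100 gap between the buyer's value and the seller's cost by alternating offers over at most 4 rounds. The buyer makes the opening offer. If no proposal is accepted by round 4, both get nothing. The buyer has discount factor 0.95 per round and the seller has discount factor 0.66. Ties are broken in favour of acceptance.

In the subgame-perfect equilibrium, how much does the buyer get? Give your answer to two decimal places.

Round 4 (the seller proposes): rejection yields 0 for the buyer; the seller offers 0 and keeps 100.
Round 3 (the buyer proposes): the seller can get 100 next round, worth 0.66 × 100 = 66 now. The buyer offers 66 and keeps 100 − 66 = 34.
Round 2 (the seller proposes): the buyer can get 34 next round, worth 0.95 × 34 = 32.3 now; the seller offers that and keeps 67.7.
Round 1 (the buyer proposes): the seller can get 67.7 next round, worth 0.66 × 67.7 = 44.682 now, so the buyer offers 44.682, keeping 55.318.

55.32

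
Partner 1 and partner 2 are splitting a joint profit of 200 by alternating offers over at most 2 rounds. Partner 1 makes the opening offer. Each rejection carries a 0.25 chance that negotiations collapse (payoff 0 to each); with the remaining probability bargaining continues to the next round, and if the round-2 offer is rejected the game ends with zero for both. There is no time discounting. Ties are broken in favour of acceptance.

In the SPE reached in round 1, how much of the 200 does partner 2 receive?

150

By backward induction:
Round 2 (partner 2 proposes): partner 1 will accept anything ≥ 0, so partner 2 offers 0 and keeps 200.
Round 1 (partner 1 proposes): rejecting gives partner 2 an expected 0.75 × 200 = 150. Partner 1 offers 150 and keeps 200 − 150 = 50.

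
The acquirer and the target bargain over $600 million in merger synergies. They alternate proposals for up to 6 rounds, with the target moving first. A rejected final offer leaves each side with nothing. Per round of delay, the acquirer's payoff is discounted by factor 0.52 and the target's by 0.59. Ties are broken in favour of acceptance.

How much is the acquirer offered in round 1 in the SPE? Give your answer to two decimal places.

Work backward from the last round.
Round 6 (the acquirer proposes): rejection yields 0 for the target; the acquirer offers 0 and keeps 600.
Round 5 (the target proposes): the acquirer can get 600 next round, worth 0.52 × 600 = 312 now. The target offers 312 and keeps 600 − 312 = 288.
Round 4 (the acquirer proposes): the target can get 288 next round, worth 0.59 × 288 = 169.92 now; the acquirer offers that and keeps 430.08.
Round 3 (the target proposes): the acquirer can get 430.08 next round, worth 0.52 × 430.08 = 223.6416 now. The target offers 223.6416 and keeps 600 − 223.6416 = 376.3584.
Round 2 (the acquirer proposes): the target can get 376.3584 next round, worth 0.59 × 376.3584 = 222.051456 now; the acquirer offers that and keeps 377.948544.
Round 1 (the target proposes): the acquirer can get 377.948544 next round, worth 0.52 × 377.948544 = 196.53324288 now. The target offers 196.53324288 and keeps 600 − 196.53324288 = 403.46675712.

196.53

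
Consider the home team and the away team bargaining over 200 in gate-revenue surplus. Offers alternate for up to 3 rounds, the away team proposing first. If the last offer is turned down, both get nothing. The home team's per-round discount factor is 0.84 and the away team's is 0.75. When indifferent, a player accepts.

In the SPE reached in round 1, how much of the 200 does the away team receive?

Work backward from the last round.
Round 3 (the away team proposes): rejection yields 0 for the home team; the away team offers 0 and keeps 200.
Round 2 (the home team proposes): the away team can get 200 next round, worth 0.75 × 200 = 150 now; the home team offers that and keeps 50.
Round 1 (the away team proposes): the home team can get 50 next round, worth 0.84 × 50 = 42 now. The away team offers 42 and keeps 200 − 42 = 158.

158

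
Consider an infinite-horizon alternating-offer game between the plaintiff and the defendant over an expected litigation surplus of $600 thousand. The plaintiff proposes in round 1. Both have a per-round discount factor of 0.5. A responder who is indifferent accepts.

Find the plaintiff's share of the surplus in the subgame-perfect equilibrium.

400

Let x be the plaintiff's share when the plaintiff proposes and y be the defendant's share when the defendant proposes.
The defendant accepts iff offered ≥ 0.5·y, so x = 600 − 0.5y. Symmetrically y = 600 − 0.5x.
Substituting: x = 600 − 0.5(600 − 0.5x), giving x(1 − 0.5·0.5) = 600(1 − 0.5).
So x = 600 × 0.5 / 0.75 = 400, and the defendant receives 600 − x = 200.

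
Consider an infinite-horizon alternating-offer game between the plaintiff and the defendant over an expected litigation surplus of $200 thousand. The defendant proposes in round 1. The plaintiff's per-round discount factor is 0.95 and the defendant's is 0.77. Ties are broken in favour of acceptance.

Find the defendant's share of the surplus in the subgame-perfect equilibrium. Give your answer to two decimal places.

37.24

In a stationary SPE each proposer offers the other exactly their discounted continuation value.
If the defendant keeps x when proposing and the plaintiff keeps y when proposing, then x = 200 − 0.95y and y = 200 − 0.77x.
Solving: x = 200(1 − 0.95) / (1 − 0.77·0.95) = 10 / 0.2685 ≈ 37.2439.
The plaintiff gets 200 − 37.2439 ≈ 162.7561.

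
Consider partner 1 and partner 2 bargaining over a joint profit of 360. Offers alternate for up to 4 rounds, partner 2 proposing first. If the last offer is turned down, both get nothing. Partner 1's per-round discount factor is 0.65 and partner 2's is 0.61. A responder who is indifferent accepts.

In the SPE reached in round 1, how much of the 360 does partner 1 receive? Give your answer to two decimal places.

Round 4 (partner 1 proposes): rejection yields 0 for partner 2; partner 1 offers 0 and keeps 360.
Round 3 (partner 2 proposes): partner 1 can get 360 next round, worth 0.65 × 360 = 234 now, so partner 2 offers 234, keeping 126.
Round 2 (partner 1 proposes): partner 2 can get 126 next round, worth 0.61 × 126 = 76.86 now. Partner 1 offers 76.86 and keeps 360 − 76.86 = 283.14.
Round 1 (partner 2 proposes): partner 1 can get 283.14 next round, worth 0.65 × 283.14 = 184.041 now. Partner 2 offers 184.041 and keeps 360 − 184.041 = 175.959.

184.04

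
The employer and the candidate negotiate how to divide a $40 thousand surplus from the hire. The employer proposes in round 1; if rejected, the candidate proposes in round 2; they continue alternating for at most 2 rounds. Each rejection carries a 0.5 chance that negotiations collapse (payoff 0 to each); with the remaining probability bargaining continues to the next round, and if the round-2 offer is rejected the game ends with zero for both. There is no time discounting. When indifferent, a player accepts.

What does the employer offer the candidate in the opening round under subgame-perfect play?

Round 2 (the candidate proposes): the employer will accept anything ≥ 0, so the candidate offers 0 and keeps 40.
Round 1 (the employer proposes): rejecting gives the candidate an expected 0.5 × 40 = 20. The employer offers 20 and keeps 40 − 20 = 20.

20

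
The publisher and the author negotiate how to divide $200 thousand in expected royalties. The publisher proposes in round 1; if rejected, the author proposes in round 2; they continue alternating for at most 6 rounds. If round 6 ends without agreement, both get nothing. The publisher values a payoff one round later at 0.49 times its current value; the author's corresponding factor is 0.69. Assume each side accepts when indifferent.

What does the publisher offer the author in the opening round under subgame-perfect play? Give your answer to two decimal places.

Round 6 (the author proposes): the publisher will accept anything ≥ 0, so the author offers 0 and keeps 200.
Round 5 (the publisher proposes): the author can get 200 next round, worth 0.69 × 200 = 138 now. The publisher offers 138 and keeps 200 − 138 = 62.
Round 4 (the author proposes): the publisher can get 62 next round, worth 0.49 × 62 = 30.38 now, so the author offers 30.38, keeping 169.62.
Round 3 (the publisher proposes): the author can get 169.62 next round, worth 0.69 × 169.62 = 117.0378 now, so the publisher offers 117.0378, keeping 82.9622.
Round 2 (the author proposes): the publisher can get 82.9622 next round, worth 0.49 × 82.9622 = 40.651478 now; the author offers that and keeps 159.348522.
Round 1 (the publisher proposes): the author can get 159.348522 next round, worth 0.69 × 159.348522 = 109.95048018 now, so the publisher offers 109.95048018, keeping 90.04951982.

109.95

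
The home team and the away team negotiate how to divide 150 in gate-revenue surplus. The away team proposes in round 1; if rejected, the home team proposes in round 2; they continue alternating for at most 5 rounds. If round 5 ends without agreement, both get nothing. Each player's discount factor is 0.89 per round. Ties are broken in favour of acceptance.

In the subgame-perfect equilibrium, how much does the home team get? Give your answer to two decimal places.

26.32

Round 5 (the away team proposes): the home team will accept anything ≥ 0, so the away team offers 0 and keeps 150.
Round 4 (the home team proposes): the away team can get 150 next round, worth 0.89 × 150 = 133.5 now, so the home team offers 133.5, keeping 16.5.
Round 3 (the away team proposes): the home team can get 16.5 next round, worth 0.89 × 16.5 = 14.685 now; the away team offers that and keeps 135.315.
Round 2 (the home team proposes): the away team can get 135.315 next round, worth 0.89 × 135.315 = 120.43035 now. The home team offers 120.43035 and keeps 150 − 120.43035 = 29.56965.
Round 1 (the away team proposes): the home team can get 29.56965 next round, worth 0.89 × 29.56965 = 26.3169885 now. The away team offers 26.3169885 and keeps 150 − 26.3169885 = 123.6830115.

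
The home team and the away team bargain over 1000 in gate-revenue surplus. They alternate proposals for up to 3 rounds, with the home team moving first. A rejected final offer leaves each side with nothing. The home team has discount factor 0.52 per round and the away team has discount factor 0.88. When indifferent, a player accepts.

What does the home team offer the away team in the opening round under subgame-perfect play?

422.4

Solve by backward induction from round 3.
Round 3 (the home team proposes): rejection yields 0 for the away team; the home team offers 0 and keeps 1000.
Round 2 (the away team proposes): the home team can get 1000 next round, worth 0.52 × 1000 = 520 now; the away team offers that and keeps 480.
Round 1 (the home team proposes): the away team can get 480 next round, worth 0.88 × 480 = 422.4 now, so the home team offers 422.4, keeping 577.6.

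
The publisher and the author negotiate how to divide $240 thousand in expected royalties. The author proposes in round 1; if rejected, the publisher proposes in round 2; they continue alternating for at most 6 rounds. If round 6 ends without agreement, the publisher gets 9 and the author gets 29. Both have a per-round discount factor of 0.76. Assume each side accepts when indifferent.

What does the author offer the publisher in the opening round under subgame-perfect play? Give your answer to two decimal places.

122.56

Round 6 (the publisher proposes): the author gets 29 if talks fail, so the publisher offers 29 and keeps 211.
Round 5 (the author proposes): the publisher can get 211 next round, worth 0.76 × 211 = 160.36 now, so the author offers 160.36, keeping 79.64.
Round 4 (the publisher proposes): the author can get 79.64 next round, worth 0.76 × 79.64 = 60.5264 now, so the publisher offers 60.5264, keeping 179.4736.
Round 3 (the author proposes): the publisher can get 179.4736 next round, worth 0.76 × 179.4736 = 136.399936 now, so the author offers 136.399936, keeping 103.600064.
Round 2 (the publisher proposes): the author can get 103.600064 next round, worth 0.76 × 103.600064 = 78.73604864 now, so the publisher offers 78.73604864, keeping 161.26395136.
Round 1 (the author proposes): the publisher can get 161.26395136 next round, worth 0.76 × 161.26395136 = 122.5606030336 now; the author offers that and keeps 117.4393969664.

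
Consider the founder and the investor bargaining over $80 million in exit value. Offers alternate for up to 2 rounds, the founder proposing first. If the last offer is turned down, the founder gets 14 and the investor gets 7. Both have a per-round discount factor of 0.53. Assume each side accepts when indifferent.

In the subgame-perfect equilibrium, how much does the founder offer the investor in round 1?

34.98

Round 2 (the investor proposes): the founder gets 14 if talks fail, so the investor offers 14 and keeps 66.
Round 1 (the founder proposes): the investor can get 66 next round, worth 0.53 × 66 = 34.98 now, so the founder offers 34.98, keeping 45.02.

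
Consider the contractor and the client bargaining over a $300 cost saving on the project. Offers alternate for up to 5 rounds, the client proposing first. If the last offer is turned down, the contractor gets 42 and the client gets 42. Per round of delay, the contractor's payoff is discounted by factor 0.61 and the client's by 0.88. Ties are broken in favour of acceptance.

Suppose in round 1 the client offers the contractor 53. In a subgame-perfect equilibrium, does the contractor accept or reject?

Round 5 (the client proposes): the contractor gets 42 if talks fail, so the client offers 42 and keeps 258.
Round 4 (the contractor proposes): the client can get 258 next round, worth 0.88 × 258 = 227.04 now, so the contractor offers 227.04, keeping 72.96.
Round 3 (the client proposes): the contractor can get 72.96 next round, worth 0.61 × 72.96 = 44.5056 now; the client offers that and keeps 255.4944.
Round 2 (the contractor proposes): the client can get 255.4944 next round, worth 0.88 × 255.4944 = 224.835072 now; the contractor offers that and keeps 75.164928.
So by rejecting in round 1, the contractor gets 75.164928 next round, worth 0.61 × 75.164928 = 45.85060608 now.
Offer 53 ≥ 45.85060608, so the contractor accepts.

Accept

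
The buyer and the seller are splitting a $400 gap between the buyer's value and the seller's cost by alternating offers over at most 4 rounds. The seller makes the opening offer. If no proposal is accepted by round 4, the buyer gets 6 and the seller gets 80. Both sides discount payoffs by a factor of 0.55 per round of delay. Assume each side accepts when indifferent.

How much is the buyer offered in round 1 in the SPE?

Round 4 (the buyer proposes): the seller gets 80 if talks fail, so the buyer offers 80 and keeps 320.
Round 3 (the seller proposes): the buyer can get 320 next round, worth 0.55 × 320 = 176 now. The seller offers 176 and keeps 400 − 176 = 224.
Round 2 (the buyer proposes): the seller can get 224 next round, worth 0.55 × 224 = 123.2 now, so the buyer offers 123.2, keeping 276.8.
Round 1 (the seller proposes): the buyer can get 276.8 next round, worth 0.55 × 276.8 = 152.24 now, so the seller offers 152.24, keeping 247.76.

152.24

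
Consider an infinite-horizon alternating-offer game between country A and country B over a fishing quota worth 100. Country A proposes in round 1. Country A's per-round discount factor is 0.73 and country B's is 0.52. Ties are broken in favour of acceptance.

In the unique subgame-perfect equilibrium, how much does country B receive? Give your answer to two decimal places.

22.63

Let x be country A's share when country A proposes and y be country B's share when country B proposes.
Country B accepts iff offered ≥ 0.52·y, so x = 100 − 0.52y. Symmetrically y = 100 − 0.73x.
Substituting: x = 100 − 0.52(100 − 0.73x), giving x(1 − 0.73·0.52) = 100(1 − 0.52).
So x = 100 × 0.48 / 0.6204 ≈ 77.3694, and country B receives 100 − x ≈ 22.6306.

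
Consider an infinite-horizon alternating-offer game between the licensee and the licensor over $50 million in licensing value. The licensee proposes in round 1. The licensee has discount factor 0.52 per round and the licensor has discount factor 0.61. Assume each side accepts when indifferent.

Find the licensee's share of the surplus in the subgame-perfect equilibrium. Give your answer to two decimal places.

Let x be the licensee's share when the licensee proposes and y be the licensor's share when the licensor proposes.
The licensor accepts iff offered ≥ 0.61·y, so x = 50 − 0.61y. Symmetrically y = 50 − 0.52x.
Substituting: x = 50 − 0.61(50 − 0.52x), giving x(1 − 0.52·0.61) = 50(1 − 0.61).
So x = 50 × 0.39 / 0.6828 ≈ 28.5589, and the licensor receives 50 − x ≈ 21.4411.

28.56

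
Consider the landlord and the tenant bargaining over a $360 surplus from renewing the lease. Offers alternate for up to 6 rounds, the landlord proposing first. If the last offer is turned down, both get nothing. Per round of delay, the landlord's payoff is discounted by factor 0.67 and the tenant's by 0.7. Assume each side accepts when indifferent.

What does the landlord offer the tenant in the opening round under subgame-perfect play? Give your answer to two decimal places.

Solve by backward induction from round 6.
Round 6 (the tenant proposes): rejection yields 0 for the landlord; the tenant offers 0 and keeps 360.
Round 5 (the landlord proposes): the tenant can get 360 next round, worth 0.7 × 360 = 252 now, so the landlord offers 252, keeping 108.
Round 4 (the tenant proposes): the landlord can get 108 next round, worth 0.67 × 108 = 72.36 now; the tenant offers that and keeps 287.64.
Round 3 (the landlord proposes): the tenant can get 287.64 next round, worth 0.7 × 287.64 = 201.348 now. The landlord offers 201.348 and keeps 360 − 201.348 = 158.652.
Round 2 (the tenant proposes): the landlord can get 158.652 next round, worth 0.67 × 158.652 = 106.29684 now; the tenant offers that and keeps 253.70316.
Round 1 (the landlord proposes): the tenant can get 253.70316 next round, worth 0.7 × 253.70316 = 177.592212 now, so the landlord offers 177.592212, keeping 182.407788.

177.59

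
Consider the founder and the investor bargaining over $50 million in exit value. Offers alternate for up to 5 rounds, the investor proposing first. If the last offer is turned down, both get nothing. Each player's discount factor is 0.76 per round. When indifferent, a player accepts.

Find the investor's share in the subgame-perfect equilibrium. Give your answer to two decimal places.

35.61

Round 5 (the investor proposes): the founder will accept anything ≥ 0, so the investor offers 0 and keeps 50.
Round 4 (the founder proposes): the investor can get 50 next round, worth 0.76 × 50 = 38 now, so the founder offers 38, keeping 12.
Round 3 (the investor proposes): the founder can get 12 next round, worth 0.76 × 12 = 9.12 now, so the investor offers 9.12, keeping 40.88.
Round 2 (the founder proposes): the investor can get 40.88 next round, worth 0.76 × 40.88 = 31.0688 now, so the founder offers 31.0688, keeping 18.9312.
Round 1 (the investor proposes): the founder can get 18.9312 next round, worth 0.76 × 18.9312 = 14.387712 now, so the investor offers 14.387712, keeping 35.612288.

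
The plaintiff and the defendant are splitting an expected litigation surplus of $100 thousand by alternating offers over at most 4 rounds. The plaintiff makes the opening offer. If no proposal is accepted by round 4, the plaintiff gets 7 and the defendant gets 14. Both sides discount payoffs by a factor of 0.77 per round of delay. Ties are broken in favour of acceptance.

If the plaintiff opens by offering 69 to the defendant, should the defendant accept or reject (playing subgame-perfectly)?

Accept

Round 4 (the defendant proposes): the plaintiff gets 7 if talks fail, so the defendant offers 7 and keeps 93.
Round 3 (the plaintiff proposes): the defendant can get 93 next round, worth 0.77 × 93 = 71.61 now, so the plaintiff offers 71.61, keeping 28.39.
Round 2 (the defendant proposes): the plaintiff can get 28.39 next round, worth 0.77 × 28.39 = 21.8603 now; the defendant offers that and keeps 78.1397.
So by rejecting in round 1, the defendant gets 78.1397 next round, worth 0.77 × 78.1397 = 60.167569 now.
Offer 69 ≥ 60.167569, so the defendant accepts.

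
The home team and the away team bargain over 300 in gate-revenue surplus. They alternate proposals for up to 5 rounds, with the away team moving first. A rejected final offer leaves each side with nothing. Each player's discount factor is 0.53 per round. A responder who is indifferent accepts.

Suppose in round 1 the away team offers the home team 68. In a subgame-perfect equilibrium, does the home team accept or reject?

Reject

Round 5 (the away team proposes): the home team will accept anything ≥ 0, so the away team offers 0 and keeps 300.
Round 4 (the home team proposes): the away team can get 300 next round, worth 0.53 × 300 = 159 now, so the home team offers 159, keeping 141.
Round 3 (the away team proposes): the home team can get 141 next round, worth 0.53 × 141 = 74.73 now. The away team offers 74.73 and keeps 300 − 74.73 = 225.27.
Round 2 (the home team proposes): the away team can get 225.27 next round, worth 0.53 × 225.27 = 119.3931 now; the home team offers that and keeps 180.6069.
So by rejecting in round 1, the home team gets 180.6069 next round, worth 0.53 × 180.6069 = 95.721657 now.
Offer 68 < 95.721657, so the home team rejects.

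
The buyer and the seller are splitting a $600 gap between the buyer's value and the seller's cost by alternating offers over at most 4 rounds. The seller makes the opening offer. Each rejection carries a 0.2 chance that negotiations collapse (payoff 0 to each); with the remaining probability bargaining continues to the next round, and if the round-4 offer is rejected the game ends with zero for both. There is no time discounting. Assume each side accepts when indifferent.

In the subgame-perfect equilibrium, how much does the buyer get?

403.2

Round 4 (the buyer proposes): the seller will accept anything ≥ 0, so the buyer offers 0 and keeps 600.
Round 3 (the seller proposes): rejecting gives the buyer an expected 0.8 × 600 = 480, so the seller offers 480, keeping 120.
Round 2 (the buyer proposes): rejecting gives the seller an expected 0.8 × 120 = 96; the buyer offers that and keeps 504.
Round 1 (the seller proposes): rejecting gives the buyer an expected 0.8 × 504 = 403.2, so the seller offers 403.2, keeping 196.8.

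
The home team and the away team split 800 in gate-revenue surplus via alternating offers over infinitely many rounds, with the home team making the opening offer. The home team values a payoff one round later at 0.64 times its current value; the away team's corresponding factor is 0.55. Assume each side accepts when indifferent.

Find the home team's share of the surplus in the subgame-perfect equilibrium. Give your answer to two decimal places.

555.56

In a stationary SPE each proposer offers the other exactly their discounted continuation value.
If the home team keeps x when proposing and the away team keeps y when proposing, then x = 800 − 0.55y and y = 800 − 0.64x.
Solving: x = 800(1 − 0.55) / (1 − 0.64·0.55) = 360 / 0.648 ≈ 555.5556.
The away team gets 800 − 555.5556 ≈ 244.4444.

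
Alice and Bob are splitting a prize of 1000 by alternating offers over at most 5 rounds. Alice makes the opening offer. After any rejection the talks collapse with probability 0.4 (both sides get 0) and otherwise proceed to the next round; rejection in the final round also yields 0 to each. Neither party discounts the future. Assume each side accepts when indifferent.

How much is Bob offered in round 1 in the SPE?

326.4

By backward induction:
Round 5 (Alice proposes): Bob will accept anything ≥ 0, so Alice offers 0 and keeps 1000.
Round 4 (Bob proposes): rejecting gives Alice an expected 0.6 × 1000 = 600; Bob offers that and keeps 400.
Round 3 (Alice proposes): rejecting gives Bob an expected 0.6 × 400 = 240, so Alice offers 240, keeping 760.
Round 2 (Bob proposes): rejecting gives Alice an expected 0.6 × 760 = 456. Bob offers 456 and keeps 1000 − 456 = 544.
Round 1 (Alice proposes): rejecting gives Bob an expected 0.6 × 544 = 326.4, so Alice offers 326.4, keeping 673.6.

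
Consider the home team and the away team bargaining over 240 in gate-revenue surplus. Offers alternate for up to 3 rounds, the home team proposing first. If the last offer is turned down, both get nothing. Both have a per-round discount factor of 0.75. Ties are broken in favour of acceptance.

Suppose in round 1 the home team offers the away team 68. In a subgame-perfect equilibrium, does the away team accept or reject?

Accept

Work out the away team's continuation value if the offer is rejected.
Round 3 (the home team proposes): rejection yields 0 for the away team; the home team offers 0 and keeps 240.
Round 2 (the away team proposes): the home team can get 240 next round, worth 0.75 × 240 = 180 now; the away team offers that and keeps 60.
So by rejecting in round 1, the away team gets 60 next round, worth 0.75 × 60 = 45 now.
Offer 68 ≥ 45, so the away team accepts.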